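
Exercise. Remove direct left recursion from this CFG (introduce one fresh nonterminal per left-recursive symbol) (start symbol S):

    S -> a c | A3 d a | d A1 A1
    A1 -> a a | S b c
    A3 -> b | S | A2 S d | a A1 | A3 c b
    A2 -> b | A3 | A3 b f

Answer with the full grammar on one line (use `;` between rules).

S -> a c | A3 d a | d A1 A1; A1 -> a a | S b c; A3 -> b A3' | S A3' | A2 S d A3' | a A1 A3'; A2 -> b | A3 | A3 b f; A3' -> c b A3' | ε

Left recursion appears on A3.
For A3: α = {c b}, β = {b, S, A2 S d, a A1}. Rewrite as A3 → β A3' and A3' → α A3' | ε.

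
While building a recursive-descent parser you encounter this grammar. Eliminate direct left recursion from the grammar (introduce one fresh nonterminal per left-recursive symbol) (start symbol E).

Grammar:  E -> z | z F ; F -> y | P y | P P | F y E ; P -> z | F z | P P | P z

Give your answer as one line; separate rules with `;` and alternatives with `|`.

F, P are directly left-recursive.
For F: α = {y E}, β = {y, P y, P P}. Rewrite as F → β F' and F' → α F' | ε.
For P: α = {P, z}, β = {z, F z}. Rewrite as P → β P' and P' → α P' | ε.

E -> z | z F; F -> y F' | P y F' | P P F'; P -> z P' | F z P'; F' -> y E F' | ε; P' -> P P' | z P' | ε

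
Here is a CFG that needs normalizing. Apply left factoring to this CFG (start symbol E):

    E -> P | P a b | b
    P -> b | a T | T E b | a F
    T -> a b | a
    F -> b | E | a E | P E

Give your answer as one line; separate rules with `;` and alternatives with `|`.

E -> b | P E'; P -> b | T E b | a P'; T -> a T'; F -> b | E | a E | P E; E' -> epsilon | a b; P' -> T | F; T' -> b | epsilon

E has alternatives sharing prefix 'P': factor to E → P E' with E' → ε | a b.
P has alternatives sharing prefix 'a': factor to P → a P' with P' → T | F.
T has alternatives sharing prefix 'a': factor to T → a T' with T' → b | ε.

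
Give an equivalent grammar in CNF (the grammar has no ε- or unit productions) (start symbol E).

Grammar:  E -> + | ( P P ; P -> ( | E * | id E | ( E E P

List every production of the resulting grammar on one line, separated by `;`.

Introduce a nonterminal for each terminal appearing in a rule of length ≥ 2: X1 → (, X2 → *, X3 → id.
Binarize each right-hand side of length ≥ 3 by chaining fresh nonterminals (Y1, Y2, …): affected rules were E → X1 P P; P → X1 E E P.

E -> + | X1 Y1; P -> ( | E X2 | X3 E | X1 Y2; X1 -> (; X2 -> *; X3 -> id; Y1 -> P P; Y2 -> E Y3; Y3 -> E P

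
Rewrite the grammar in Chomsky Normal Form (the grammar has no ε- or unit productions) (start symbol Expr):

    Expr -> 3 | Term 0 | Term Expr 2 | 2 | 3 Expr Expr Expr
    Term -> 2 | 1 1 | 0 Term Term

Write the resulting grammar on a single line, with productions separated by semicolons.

Expr -> 3 | Term X1 | Term Y1 | 2 | X3 Y2; Term -> 2 | X4 X4 | X1 Y4; X1 -> 0; X2 -> 2; X3 -> 3; X4 -> 1; Y1 -> Expr X2; Y2 -> Expr Y3; Y3 -> Expr Expr; Y4 -> Term Term

Introduce a nonterminal for each terminal appearing in a rule of length ≥ 2: X1 → 0, X2 → 2, X3 → 3, X4 → 1.
Binarize each right-hand side of length ≥ 3 by chaining fresh nonterminals (Y1, Y2, …): affected rules were Expr → Term Expr X2; Expr → X3 Expr Expr Expr; Term → X1 Term Term.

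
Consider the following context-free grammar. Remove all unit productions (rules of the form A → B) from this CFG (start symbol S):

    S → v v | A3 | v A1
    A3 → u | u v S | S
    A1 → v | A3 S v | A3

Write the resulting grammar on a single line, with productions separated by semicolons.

Unit pairs: A1 ⇒* {A3, S}; A3 ⇒* {S}; S ⇒* {A3}.
Replace each nonterminal's rules with the union of the non-unit rules of every nonterminal it unit-derives.

S → v v | v A1 | u | u v S; A3 → v v | v A1 | u | u v S; A1 → v | A3 S v | v v | v A1 | u | u v S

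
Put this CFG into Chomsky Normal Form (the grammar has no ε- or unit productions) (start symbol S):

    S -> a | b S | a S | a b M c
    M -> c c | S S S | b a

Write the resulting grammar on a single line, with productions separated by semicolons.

S -> a | X1 S | X2 S | X2 Y1; M -> X3 X3 | S Y3 | X1 X2; X1 -> b; X2 -> a; X3 -> c; Y1 -> X1 Y2; Y2 -> M X3; Y3 -> S S

Introduce a nonterminal for each terminal appearing in a rule of length ≥ 2: X1 → b, X2 → a, X3 → c.
Binarize each right-hand side of length ≥ 3 by chaining fresh nonterminals (Y1, Y2, …): affected rules were S → X2 X1 M X3; M → S S S.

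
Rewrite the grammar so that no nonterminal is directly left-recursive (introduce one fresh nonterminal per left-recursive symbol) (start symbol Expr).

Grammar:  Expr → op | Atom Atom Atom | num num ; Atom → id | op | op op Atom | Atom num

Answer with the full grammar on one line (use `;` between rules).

Expr → op | Atom Atom Atom | num num; Atom → id Atom1 | op Atom1 | op op Atom Atom1; Atom1 → num Atom1 | eps

Atom is directly left-recursive.
For Atom: α = {num}, β = {id, op, op op Atom}. Rewrite as Atom → β Atom1 and Atom1 → α Atom1 | ε.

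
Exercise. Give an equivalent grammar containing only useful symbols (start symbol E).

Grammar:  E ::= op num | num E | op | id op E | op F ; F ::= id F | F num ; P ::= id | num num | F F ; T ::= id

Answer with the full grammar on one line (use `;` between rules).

Generating nonterminals: {E, P, T}.
Reachable from E after that: {E}.
Removed useless symbols: {F, P, T} and every production mentioning them.

E ::= op num | num E | op | id op E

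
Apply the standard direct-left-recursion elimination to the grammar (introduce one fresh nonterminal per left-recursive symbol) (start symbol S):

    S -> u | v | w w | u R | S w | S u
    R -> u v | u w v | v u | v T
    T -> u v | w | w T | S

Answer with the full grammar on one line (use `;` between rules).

S -> u S' | v S' | w w S' | u R S'; R -> u v | u w v | v u | v T; T -> u v | w | w T | S; S' -> w S' | u S' | epsilon

Left recursion appears on S.
For S: α = {w, u}, β = {u, v, w w, u R}. Rewrite as S → β S' and S' → α S' | ε.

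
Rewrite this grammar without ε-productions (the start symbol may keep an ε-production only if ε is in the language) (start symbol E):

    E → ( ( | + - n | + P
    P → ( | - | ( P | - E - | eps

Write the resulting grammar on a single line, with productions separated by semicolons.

E → ( ( | + - n | + P | +; P → ( | - | ( P | - E -

Nullable set = {P}.
ε ∉ L(G), so no ε-production is kept.
Add the nullable-subset variants: E → + P gives + P | +.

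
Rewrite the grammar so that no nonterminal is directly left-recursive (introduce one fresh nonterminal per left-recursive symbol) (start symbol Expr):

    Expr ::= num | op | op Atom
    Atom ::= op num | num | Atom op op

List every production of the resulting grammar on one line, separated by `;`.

Expr ::= num | op | op Atom; Atom ::= op num Atom1 | num Atom1; Atom1 ::= op op Atom1 | eps

Directly left-recursive nonterminal: Atom.
For Atom: α = {op op}, β = {op num, num}. Rewrite as Atom → β Atom1 and Atom1 → α Atom1 | ε.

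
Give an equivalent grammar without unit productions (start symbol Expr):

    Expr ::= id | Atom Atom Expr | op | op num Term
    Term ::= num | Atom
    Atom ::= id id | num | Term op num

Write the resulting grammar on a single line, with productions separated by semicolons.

Expr ::= id | Atom Atom Expr | op | op num Term; Term ::= num | id id | Term op num; Atom ::= id id | num | Term op num

Unit pairs: Term ⇒* {Atom}.
For every A with A ⇒* B via unit rules, add B's non-unit alternatives to A; then delete every rule of the form X → Y.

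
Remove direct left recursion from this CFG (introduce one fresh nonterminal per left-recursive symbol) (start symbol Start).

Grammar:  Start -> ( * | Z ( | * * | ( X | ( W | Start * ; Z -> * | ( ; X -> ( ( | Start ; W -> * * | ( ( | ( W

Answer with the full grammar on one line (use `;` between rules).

Start is directly left-recursive.
For Start: α = {*}, β = {( *, Z (, * *, ( X, ( W}. Rewrite as Start → β Start1 and Start1 → α Start1 | ε.

Start -> ( * Start1 | Z ( Start1 | * * Start1 | ( X Start1 | ( W Start1; Z -> * | (; X -> ( ( | Start; W -> * * | ( ( | ( W; Start1 -> * Start1 | ε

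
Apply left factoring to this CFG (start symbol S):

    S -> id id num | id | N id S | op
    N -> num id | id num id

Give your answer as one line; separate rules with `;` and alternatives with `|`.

S has alternatives sharing prefix 'id': factor to S → id S' with S' → id num | ε.

S -> N id S | op | id S'; N -> num id | id num id; S' -> id num | epsilon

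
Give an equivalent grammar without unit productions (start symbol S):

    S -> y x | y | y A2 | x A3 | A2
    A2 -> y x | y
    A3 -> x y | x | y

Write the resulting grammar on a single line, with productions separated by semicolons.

S -> y x | y | y A2 | x A3; A2 -> y x | y; A3 -> x y | x | y

Unit pairs: S ⇒* {A2}.
Replace each nonterminal's rules with the union of the non-unit rules of every nonterminal it unit-derives.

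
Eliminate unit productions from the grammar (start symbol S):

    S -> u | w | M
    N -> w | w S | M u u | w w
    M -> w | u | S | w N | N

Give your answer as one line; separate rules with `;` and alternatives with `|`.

S -> u | w | w S | M u u | w w | w N; N -> w | w S | M u u | w w; M -> u | w | w S | M u u | w w | w N

Unit pairs: M ⇒* {N, S}; S ⇒* {M, N}.
For each unit pair (A, B), copy every non-unit production of B to A, then drop all unit productions.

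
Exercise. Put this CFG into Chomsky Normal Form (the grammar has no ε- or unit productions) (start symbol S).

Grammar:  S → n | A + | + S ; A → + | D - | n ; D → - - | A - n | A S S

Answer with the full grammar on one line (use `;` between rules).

S → n | A X1 | X1 S; A → + | D X2 | n; D → X2 X2 | A Y1 | A Y2; X1 → +; X2 → -; X3 → n; Y1 → X2 X3; Y2 → S S

Introduce a nonterminal for each terminal appearing in a rule of length ≥ 2: X1 → +, X2 → -, X3 → n.
Binarize each right-hand side of length ≥ 3 by chaining fresh nonterminals (Y1, Y2, …): affected rules were D → A X2 X3; D → A S S.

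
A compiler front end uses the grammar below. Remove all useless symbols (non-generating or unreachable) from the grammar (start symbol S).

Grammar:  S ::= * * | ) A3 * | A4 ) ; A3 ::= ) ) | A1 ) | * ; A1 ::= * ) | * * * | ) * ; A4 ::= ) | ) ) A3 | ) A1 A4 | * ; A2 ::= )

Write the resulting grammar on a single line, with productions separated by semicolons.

Generating nonterminals: {A1, A2, A3, A4, S}.
Reachable from S after that: {A1, A3, A4, S}.
Removed useless symbols: {A2} and every production mentioning them.

S ::= * * | ) A3 * | A4 ); A3 ::= ) ) | A1 ) | *; A1 ::= * ) | * * * | ) *; A4 ::= ) | ) ) A3 | ) A1 A4 | *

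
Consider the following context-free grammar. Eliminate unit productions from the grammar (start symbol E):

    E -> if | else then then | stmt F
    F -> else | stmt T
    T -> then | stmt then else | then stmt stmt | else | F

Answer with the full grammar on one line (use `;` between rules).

Unit pairs: T ⇒* {F}.
For every A with A ⇒* B via unit rules, add B's non-unit alternatives to A; then delete every rule of the form X → Y.

E -> if | else then then | stmt F; F -> else | stmt T; T -> else | stmt T | then | stmt then else | then stmt stmt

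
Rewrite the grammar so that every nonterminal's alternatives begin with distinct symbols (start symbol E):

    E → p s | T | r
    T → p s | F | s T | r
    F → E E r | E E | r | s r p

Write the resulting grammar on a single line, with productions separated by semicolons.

E → p s | T | r; T → p s | F | s T | r; F → r | s r p | E E F'; F' → r | ε

F has alternatives sharing prefix 'E E': factor to F → E E F' with F' → r | ε.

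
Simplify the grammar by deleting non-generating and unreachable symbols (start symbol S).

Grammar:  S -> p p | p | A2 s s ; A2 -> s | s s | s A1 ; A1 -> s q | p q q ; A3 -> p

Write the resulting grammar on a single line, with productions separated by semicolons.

S -> p p | p | A2 s s; A2 -> s | s s | s A1; A1 -> s q | p q q

Generating nonterminals: {A1, A2, A3, S}.
Reachable from S after that: {A1, A2, S}.
Removed useless symbols: {A3} and every production mentioning them.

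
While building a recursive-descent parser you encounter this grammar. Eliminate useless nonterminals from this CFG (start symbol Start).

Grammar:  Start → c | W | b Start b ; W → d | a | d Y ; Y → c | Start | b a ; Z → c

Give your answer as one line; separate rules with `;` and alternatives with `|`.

Start → c | W | b Start b; W → d | a | d Y; Y → c | Start | b a

Generating nonterminals: {Start, W, Y, Z}.
Reachable from Start after that: {Start, W, Y}.
Removed useless symbols: {Z} and every production mentioning them.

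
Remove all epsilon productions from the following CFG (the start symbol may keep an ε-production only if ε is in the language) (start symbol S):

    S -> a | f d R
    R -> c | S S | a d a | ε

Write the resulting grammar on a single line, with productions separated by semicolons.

Nullable nonterminals: {R}.
ε ∉ L(G), so no ε-production is kept.
For each production, add variants omitting each subset of nullable occurrences: S → f d R gives f d R | f d.

S -> a | f d R | f d; R -> c | S S | a d a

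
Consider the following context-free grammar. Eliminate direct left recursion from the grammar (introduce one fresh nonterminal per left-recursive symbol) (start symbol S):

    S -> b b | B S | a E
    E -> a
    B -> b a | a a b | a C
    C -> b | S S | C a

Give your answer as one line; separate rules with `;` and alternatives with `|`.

C is directly left-recursive.
For C: α = {a}, β = {b, S S}. Rewrite as C → β C' and C' → α C' | ε.

S -> b b | B S | a E; E -> a; B -> b a | a a b | a C; C -> b C' | S S C'; C' -> a C' | ε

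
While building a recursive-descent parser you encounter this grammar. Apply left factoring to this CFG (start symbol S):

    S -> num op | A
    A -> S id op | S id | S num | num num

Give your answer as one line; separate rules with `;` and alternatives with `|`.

S -> num op | A; A -> num num | S A'; A' -> num | id A''; A'' -> op | ε

A has alternatives sharing prefix 'S': factor to A → S A' with A' → id op | id | num.
A' has alternatives sharing prefix 'id': factor to A' → id A'' with A'' → op | ε.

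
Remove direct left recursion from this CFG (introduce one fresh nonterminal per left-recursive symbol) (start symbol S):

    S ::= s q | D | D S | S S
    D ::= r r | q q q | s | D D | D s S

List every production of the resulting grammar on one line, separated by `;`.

S ::= s q S' | D S' | D S S'; D ::= r r D' | q q q D' | s D'; S' ::= S S' | epsilon; D' ::= D D' | s S D' | epsilon

Left recursion appears on S, D.
For S: α = {S}, β = {s q, D, D S}. Rewrite as S → β S' and S' → α S' | ε.
For D: α = {D, s S}, β = {r r, q q q, s}. Rewrite as D → β D' and D' → α D' | ε.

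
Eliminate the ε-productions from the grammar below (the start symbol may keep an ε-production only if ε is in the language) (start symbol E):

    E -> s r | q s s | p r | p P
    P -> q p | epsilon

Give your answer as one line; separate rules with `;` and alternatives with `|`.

E -> s r | q s s | p r | p P | p; P -> q p

Nullable nonterminals: {P}.
ε ∉ L(G), so no ε-production is kept.
Expand every rule over subsets of its nullable positions: E → p P gives p P | p.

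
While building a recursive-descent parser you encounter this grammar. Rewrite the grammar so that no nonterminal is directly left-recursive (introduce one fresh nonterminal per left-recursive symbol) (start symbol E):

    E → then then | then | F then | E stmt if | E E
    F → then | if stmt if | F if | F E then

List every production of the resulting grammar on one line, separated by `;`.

E → then then E' | then E' | F then E'; F → then F' | if stmt if F'; E' → stmt if E' | E E' | epsilon; F' → if F' | E then F' | epsilon

Left recursion appears on E, F.
For E: α = {stmt if, E}, β = {then then, then, F then}. Rewrite as E → β E' and E' → α E' | ε.
For F: α = {if, E then}, β = {then, if stmt if}. Rewrite as F → β F' and F' → α F' | ε.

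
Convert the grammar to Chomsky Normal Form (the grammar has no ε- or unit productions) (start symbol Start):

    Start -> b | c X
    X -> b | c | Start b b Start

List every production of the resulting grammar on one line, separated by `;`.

Start -> b | X1 X; X -> b | c | Start Y1; X1 -> c; X2 -> b; Y1 -> X2 Y2; Y2 -> X2 Start

Introduce a nonterminal for each terminal appearing in a rule of length ≥ 2: X1 → c, X2 → b.
Binarize each right-hand side of length ≥ 3 by chaining fresh nonterminals (Y1, Y2, …): affected rules were X → Start X2 X2 Start.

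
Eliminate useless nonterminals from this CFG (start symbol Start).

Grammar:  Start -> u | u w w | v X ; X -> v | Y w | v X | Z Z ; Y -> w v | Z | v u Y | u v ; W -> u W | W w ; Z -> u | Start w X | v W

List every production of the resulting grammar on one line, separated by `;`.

Generating nonterminals: {Start, X, Y, Z}.
Reachable from Start after that: {Start, X, Y, Z}.
Removed useless symbols: {W} and every production mentioning them.

Start -> u | u w w | v X; X -> v | Y w | v X | Z Z; Y -> w v | Z | v u Y | u v; Z -> u | Start w X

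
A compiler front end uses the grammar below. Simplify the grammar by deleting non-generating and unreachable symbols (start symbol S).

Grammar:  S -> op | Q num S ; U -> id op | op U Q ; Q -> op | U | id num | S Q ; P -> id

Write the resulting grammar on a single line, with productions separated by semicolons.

S -> op | Q num S; U -> id op | op U Q; Q -> op | U | id num | S Q

Generating nonterminals: {P, Q, S, U}.
Reachable from S after that: {Q, S, U}.
Removed useless symbols: {P} and every production mentioning them.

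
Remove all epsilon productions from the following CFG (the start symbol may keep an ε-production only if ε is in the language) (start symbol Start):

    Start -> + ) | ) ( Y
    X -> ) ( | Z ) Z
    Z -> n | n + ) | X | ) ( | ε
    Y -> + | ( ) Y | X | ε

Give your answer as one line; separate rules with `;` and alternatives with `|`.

Start -> + ) | ) ( Y | ) (; X -> ) ( | Z ) Z | Z ) | ) Z | ); Z -> n | n + ) | X | ) (; Y -> + | ( ) Y | ( ) | X

Nullable nonterminals: {Y, Z}.
ε ∉ L(G), so no ε-production is kept.
Add the nullable-subset variants: Start → ) ( Y gives ) ( Y | ) (. X → Z ) Z gives Z ) Z | Z ) | ) Z | ). Y → ( ) Y gives ( ) Y | ( ).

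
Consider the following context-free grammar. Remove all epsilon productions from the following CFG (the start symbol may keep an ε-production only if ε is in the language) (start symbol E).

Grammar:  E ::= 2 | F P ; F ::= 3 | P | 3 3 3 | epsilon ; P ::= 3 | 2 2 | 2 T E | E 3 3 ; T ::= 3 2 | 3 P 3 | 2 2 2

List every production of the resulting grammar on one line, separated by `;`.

Nullable set = {F}.
ε ∉ L(G), so no ε-production is kept.
Add the nullable-subset variants: E → F P gives F P | P.

E ::= 2 | F P | P; F ::= 3 | P | 3 3 3; P ::= 3 | 2 2 | 2 T E | E 3 3; T ::= 3 2 | 3 P 3 | 2 2 2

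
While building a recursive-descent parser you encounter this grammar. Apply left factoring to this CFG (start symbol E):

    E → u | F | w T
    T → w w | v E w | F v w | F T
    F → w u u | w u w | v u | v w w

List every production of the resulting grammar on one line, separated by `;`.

T has alternatives sharing prefix 'F': factor to T → F T' with T' → v w | T.
F has alternatives sharing prefix 'w u': factor to F → w u F' with F' → u | w.
F has alternatives sharing prefix 'v': factor to F → v F'' with F'' → u | w w.

E → u | F | w T; T → w w | v E w | F T'; F → w u F' | v F''; T' → v w | T; F' → u | w; F'' → u | w w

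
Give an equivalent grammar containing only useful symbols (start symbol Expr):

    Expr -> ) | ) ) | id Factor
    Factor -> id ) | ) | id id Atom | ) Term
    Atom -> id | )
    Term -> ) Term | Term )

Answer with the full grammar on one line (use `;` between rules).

Generating nonterminals: {Atom, Expr, Factor}.
Reachable from Expr after that: {Atom, Expr, Factor}.
Removed useless symbols: {Term} and every production mentioning them.

Expr -> ) | ) ) | id Factor; Factor -> id ) | ) | id id Atom; Atom -> id | )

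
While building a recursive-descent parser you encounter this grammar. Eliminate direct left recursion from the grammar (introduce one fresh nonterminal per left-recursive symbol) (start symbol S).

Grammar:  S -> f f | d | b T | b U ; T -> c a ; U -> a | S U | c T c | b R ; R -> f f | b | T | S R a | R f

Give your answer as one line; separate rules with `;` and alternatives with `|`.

S -> f f | d | b T | b U; T -> c a; U -> a | S U | c T c | b R; R -> f f R' | b R' | T R' | S R a R'; R' -> f R' | ε

Left recursion appears on R.
For R: α = {f}, β = {f f, b, T, S R a}. Rewrite as R → β R' and R' → α R' | ε.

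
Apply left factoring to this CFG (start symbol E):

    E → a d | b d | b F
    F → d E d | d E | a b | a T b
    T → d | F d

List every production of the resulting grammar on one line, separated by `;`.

E has alternatives sharing prefix 'b': factor to E → b E' with E' → d | F.
F has alternatives sharing prefix 'd E': factor to F → d E F' with F' → d | ε.
F has alternatives sharing prefix 'a': factor to F → a F'' with F'' → b | T b.

E → a d | b E'; F → d E F' | a F''; T → d | F d; E' → d | F; F' → d | ε; F'' → b | T b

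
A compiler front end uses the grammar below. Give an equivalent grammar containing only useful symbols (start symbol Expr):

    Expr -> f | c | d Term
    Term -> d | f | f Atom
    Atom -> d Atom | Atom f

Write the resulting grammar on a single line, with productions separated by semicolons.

Expr -> f | c | d Term; Term -> d | f

Generating nonterminals: {Expr, Term}.
Reachable from Expr after that: {Expr, Term}.
Removed useless symbols: {Atom} and every production mentioning them.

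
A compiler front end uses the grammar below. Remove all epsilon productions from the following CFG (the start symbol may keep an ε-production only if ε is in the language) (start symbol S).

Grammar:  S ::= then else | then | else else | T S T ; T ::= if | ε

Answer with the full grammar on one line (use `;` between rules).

S ::= then else | then | else else | T S T | T S | S T; T ::= if

Nullable nonterminals: {T}.
ε ∉ L(G), so no ε-production is kept.
Add the nullable-subset variants: S → T S T gives T S T | T S | S T.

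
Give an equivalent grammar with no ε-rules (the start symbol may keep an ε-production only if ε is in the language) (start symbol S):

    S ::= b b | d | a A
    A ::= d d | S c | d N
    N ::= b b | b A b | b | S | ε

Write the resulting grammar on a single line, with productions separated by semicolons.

Nullable nonterminals: {N}.
ε ∉ L(G), so no ε-production is kept.
For each production, add variants omitting each subset of nullable occurrences: A → d N gives d N | d.

S ::= b b | d | a A; A ::= d d | S c | d N | d; N ::= b b | b A b | b | S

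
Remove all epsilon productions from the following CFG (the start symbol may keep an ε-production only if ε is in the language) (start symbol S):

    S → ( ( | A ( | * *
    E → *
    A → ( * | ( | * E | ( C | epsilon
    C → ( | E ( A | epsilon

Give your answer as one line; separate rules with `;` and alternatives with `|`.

Nullable nonterminals: {A, C}.
ε ∉ L(G), so no ε-production is kept.
Add the nullable-subset variants: S → A ( gives A ( | (. C → E ( A gives E ( A | E (.

S → ( ( | A ( | ( | * *; E → *; A → ( * | ( | * E | ( C; C → ( | E ( A | E (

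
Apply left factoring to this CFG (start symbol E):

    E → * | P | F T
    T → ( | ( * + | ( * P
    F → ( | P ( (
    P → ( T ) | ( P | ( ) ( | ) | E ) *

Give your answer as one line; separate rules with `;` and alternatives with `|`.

E → * | P | F T; T → ( T'; F → ( | P ( (; P → ) | E ) * | ( P'; T' → epsilon | * T''; P' → T ) | P | ) (; T'' → + | P

T has alternatives sharing prefix '(': factor to T → ( T' with T' → ε | * + | * P.
P has alternatives sharing prefix '(': factor to P → ( P' with P' → T ) | P | ) (.
T' has alternatives sharing prefix '*': factor to T' → * T'' with T'' → + | P.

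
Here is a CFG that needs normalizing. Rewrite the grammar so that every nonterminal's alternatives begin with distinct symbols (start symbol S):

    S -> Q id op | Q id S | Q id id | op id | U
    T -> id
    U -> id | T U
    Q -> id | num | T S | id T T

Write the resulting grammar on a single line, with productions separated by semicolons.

S has alternatives sharing prefix 'Q id': factor to S → Q id S' with S' → op | S | id.
Q has alternatives sharing prefix 'id': factor to Q → id Q' with Q' → ε | T T.

S -> op id | U | Q id S'; T -> id; U -> id | T U; Q -> num | T S | id Q'; S' -> op | S | id; Q' -> ε | T T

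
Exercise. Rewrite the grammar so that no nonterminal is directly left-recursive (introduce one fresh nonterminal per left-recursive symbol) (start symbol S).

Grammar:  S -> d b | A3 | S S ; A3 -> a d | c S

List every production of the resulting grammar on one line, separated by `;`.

S -> d b S' | A3 S'; A3 -> a d | c S; S' -> S S' | ε

S is directly left-recursive.
For S: α = {S}, β = {d b, A3}. Rewrite as S → β S' and S' → α S' | ε.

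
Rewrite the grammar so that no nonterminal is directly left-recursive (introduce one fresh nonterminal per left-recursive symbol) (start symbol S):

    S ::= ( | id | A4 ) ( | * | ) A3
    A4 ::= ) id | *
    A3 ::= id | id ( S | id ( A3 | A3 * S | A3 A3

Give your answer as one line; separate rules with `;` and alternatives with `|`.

A3 is directly left-recursive.
For A3: α = {* S, A3}, β = {id, id ( S, id ( A3}. Rewrite as A3 → β A3' and A3' → α A3' | ε.

S ::= ( | id | A4 ) ( | * | ) A3; A4 ::= ) id | *; A3 ::= id A3' | id ( S A3' | id ( A3 A3'; A3' ::= * S A3' | A3 A3' | ε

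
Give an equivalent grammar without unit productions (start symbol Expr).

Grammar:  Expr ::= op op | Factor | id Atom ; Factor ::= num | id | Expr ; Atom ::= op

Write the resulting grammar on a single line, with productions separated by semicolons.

Unit pairs: Expr ⇒* {Factor}; Factor ⇒* {Expr}.
For every A with A ⇒* B via unit rules, add B's non-unit alternatives to A; then delete every rule of the form X → Y.

Expr ::= num | id | op op | id Atom; Factor ::= num | id | op op | id Atom; Atom ::= op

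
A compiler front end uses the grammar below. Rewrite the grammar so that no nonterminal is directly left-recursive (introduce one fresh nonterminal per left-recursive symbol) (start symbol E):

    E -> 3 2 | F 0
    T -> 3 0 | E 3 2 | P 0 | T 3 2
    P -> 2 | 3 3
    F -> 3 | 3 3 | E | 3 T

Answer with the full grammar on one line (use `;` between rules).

E -> 3 2 | F 0; T -> 3 0 T' | E 3 2 T' | P 0 T'; P -> 2 | 3 3; F -> 3 | 3 3 | E | 3 T; T' -> 3 2 T' | ε

Directly left-recursive nonterminal: T.
For T: α = {3 2}, β = {3 0, E 3 2, P 0}. Rewrite as T → β T' and T' → α T' | ε.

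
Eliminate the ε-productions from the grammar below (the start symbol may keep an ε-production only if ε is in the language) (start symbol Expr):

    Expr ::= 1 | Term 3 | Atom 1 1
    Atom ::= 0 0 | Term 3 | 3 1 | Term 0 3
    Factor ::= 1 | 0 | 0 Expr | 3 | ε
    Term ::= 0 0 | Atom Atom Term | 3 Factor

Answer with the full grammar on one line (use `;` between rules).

Nullable set = {Factor}.
ε ∉ L(G), so no ε-production is kept.
Add the nullable-subset variants: Term → 3 Factor gives 3 Factor | 3.

Expr ::= 1 | Term 3 | Atom 1 1; Atom ::= 0 0 | Term 3 | 3 1 | Term 0 3; Factor ::= 1 | 0 | 0 Expr | 3; Term ::= 0 0 | Atom Atom Term | 3 Factor | 3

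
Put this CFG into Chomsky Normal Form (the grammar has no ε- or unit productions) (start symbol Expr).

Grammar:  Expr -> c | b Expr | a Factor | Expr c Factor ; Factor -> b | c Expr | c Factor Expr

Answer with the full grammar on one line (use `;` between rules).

Expr -> c | X1 Expr | X2 Factor | Expr Y1; Factor -> b | X3 Expr | X3 Y2; X1 -> b; X2 -> a; X3 -> c; Y1 -> X3 Factor; Y2 -> Factor Expr

Introduce a nonterminal for each terminal appearing in a rule of length ≥ 2: X1 → b, X2 → a, X3 → c.
Binarize each right-hand side of length ≥ 3 by chaining fresh nonterminals (Y1, Y2, …): affected rules were Expr → Expr X3 Factor; Factor → X3 Factor Expr.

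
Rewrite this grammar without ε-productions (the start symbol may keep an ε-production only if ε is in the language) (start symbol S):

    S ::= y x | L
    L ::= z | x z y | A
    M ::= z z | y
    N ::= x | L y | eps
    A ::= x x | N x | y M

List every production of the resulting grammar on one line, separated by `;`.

S ::= y x | L; L ::= z | x z y | A; M ::= z z | y; N ::= x | L y; A ::= x x | N x | x | y M

The nullable symbols are {N}.
ε ∉ L(G), so no ε-production is kept.
For each production, add variants omitting each subset of nullable occurrences: A → N x gives N x | x.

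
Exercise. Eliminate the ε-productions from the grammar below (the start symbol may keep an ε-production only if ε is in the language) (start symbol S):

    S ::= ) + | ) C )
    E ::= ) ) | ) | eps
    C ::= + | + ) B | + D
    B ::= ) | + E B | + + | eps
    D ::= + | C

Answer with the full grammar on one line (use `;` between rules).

The nullable symbols are {B, E}.
ε ∉ L(G), so no ε-production is kept.
For each production, add variants omitting each subset of nullable occurrences: C → + ) B gives + ) B | + ). B → + E B gives + E B | + E | + B | +.

S ::= ) + | ) C ); E ::= ) ) | ); C ::= + | + ) B | + ) | + D; B ::= ) | + E B | + E | + B | + | + +; D ::= + | C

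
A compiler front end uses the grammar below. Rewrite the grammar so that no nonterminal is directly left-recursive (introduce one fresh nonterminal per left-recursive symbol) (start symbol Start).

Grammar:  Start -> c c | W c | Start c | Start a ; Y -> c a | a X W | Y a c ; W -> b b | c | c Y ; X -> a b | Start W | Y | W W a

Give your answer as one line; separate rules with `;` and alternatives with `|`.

Start -> c c Start1 | W c Start1; Y -> c a Y1 | a X W Y1; W -> b b | c | c Y; X -> a b | Start W | Y | W W a; Start1 -> c Start1 | a Start1 | ε; Y1 -> a c Y1 | ε

Start, Y are directly left-recursive.
For Start: α = {c, a}, β = {c c, W c}. Rewrite as Start → β Start1 and Start1 → α Start1 | ε.
For Y: α = {a c}, β = {c a, a X W}. Rewrite as Y → β Y1 and Y1 → α Y1 | ε.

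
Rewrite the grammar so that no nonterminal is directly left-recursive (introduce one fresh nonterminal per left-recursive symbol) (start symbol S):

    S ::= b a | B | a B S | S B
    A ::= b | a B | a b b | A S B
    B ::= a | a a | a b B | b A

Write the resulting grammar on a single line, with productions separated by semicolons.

Directly left-recursive nonterminals: S, A.
For S: α = {B}, β = {b a, B, a B S}. Rewrite as S → β S' and S' → α S' | ε.
For A: α = {S B}, β = {b, a B, a b b}. Rewrite as A → β A' and A' → α A' | ε.

S ::= b a S' | B S' | a B S S'; A ::= b A' | a B A' | a b b A'; B ::= a | a a | a b B | b A; S' ::= B S' | ε; A' ::= S B A' | ε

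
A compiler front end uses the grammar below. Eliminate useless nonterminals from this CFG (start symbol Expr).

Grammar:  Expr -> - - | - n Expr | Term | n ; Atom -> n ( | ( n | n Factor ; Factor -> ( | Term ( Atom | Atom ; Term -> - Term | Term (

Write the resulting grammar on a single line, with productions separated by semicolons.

Expr -> - - | - n Expr | n

Generating nonterminals: {Atom, Expr, Factor}.
Reachable from Expr after that: {Expr}.
Removed useless symbols: {Atom, Factor, Term} and every production mentioning them.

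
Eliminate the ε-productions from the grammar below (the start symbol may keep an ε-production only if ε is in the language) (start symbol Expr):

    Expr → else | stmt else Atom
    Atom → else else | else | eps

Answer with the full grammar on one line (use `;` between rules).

Expr → else | stmt else Atom | stmt else; Atom → else else | else

Nullable set = {Atom}.
ε ∉ L(G), so no ε-production is kept.
For each production, add variants omitting each subset of nullable occurrences: Expr → stmt else Atom gives stmt else Atom | stmt else.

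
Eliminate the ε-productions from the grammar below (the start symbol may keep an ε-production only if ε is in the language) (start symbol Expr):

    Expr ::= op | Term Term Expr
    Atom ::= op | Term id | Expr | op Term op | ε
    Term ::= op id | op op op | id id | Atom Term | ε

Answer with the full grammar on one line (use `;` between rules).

Expr ::= op | Term Term Expr | Term Expr; Atom ::= op | Term id | id | Expr | op Term op | op op; Term ::= op id | op op op | id id | Atom Term | Atom

Nullable nonterminals: {Atom, Term}.
ε ∉ L(G), so no ε-production is kept.
Add the nullable-subset variants: Expr → Term Term Expr gives Term Term Expr | Term Expr. Atom → Term id gives Term id | id. Atom → op Term op gives op Term op | op op. Term → Atom Term gives Atom Term | Atom.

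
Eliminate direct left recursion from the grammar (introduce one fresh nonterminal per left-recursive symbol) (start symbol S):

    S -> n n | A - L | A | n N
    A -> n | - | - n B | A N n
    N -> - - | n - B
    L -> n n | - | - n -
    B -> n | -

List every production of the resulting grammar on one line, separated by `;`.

Directly left-recursive nonterminal: A.
For A: α = {N n}, β = {n, -, - n B}. Rewrite as A → β A' and A' → α A' | ε.

S -> n n | A - L | A | n N; A -> n A' | - A' | - n B A'; N -> - - | n - B; L -> n n | - | - n -; B -> n | -; A' -> N n A' | ε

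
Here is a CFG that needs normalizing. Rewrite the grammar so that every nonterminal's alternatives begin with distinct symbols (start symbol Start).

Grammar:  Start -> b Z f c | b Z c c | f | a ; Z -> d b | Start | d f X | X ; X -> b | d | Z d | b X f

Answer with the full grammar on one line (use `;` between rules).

Start -> f | a | b Z Start1; Z -> Start | X | d Z1; X -> d | Z d | b X1; Start1 -> f c | c c; Z1 -> b | f X; X1 -> epsilon | X f

Start has alternatives sharing prefix 'b Z': factor to Start → b Z Start1 with Start1 → f c | c c.
Z has alternatives sharing prefix 'd': factor to Z → d Z1 with Z1 → b | f X.
X has alternatives sharing prefix 'b': factor to X → b X1 with X1 → ε | X f.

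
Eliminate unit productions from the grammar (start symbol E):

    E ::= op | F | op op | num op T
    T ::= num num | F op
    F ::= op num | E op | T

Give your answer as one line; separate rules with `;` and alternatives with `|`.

E ::= op | op op | num op T | op num | E op | num num | F op; T ::= num num | F op; F ::= op num | E op | num num | F op

Unit pairs: E ⇒* {F, T}; F ⇒* {T}.
For each unit pair (A, B), copy every non-unit production of B to A, then drop all unit productions.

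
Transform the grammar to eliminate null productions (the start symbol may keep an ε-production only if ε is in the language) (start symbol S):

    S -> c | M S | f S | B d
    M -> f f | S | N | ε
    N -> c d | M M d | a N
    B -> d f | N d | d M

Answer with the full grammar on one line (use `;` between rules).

S -> c | M S | f S | B d; M -> f f | S | N; N -> c d | M M d | M d | d | a N; B -> d f | N d | d M | d

The nullable symbols are {M}.
ε ∉ L(G), so no ε-production is kept.
Add the nullable-subset variants: N → M M d gives M M d | M d | d. B → d M gives d M | d.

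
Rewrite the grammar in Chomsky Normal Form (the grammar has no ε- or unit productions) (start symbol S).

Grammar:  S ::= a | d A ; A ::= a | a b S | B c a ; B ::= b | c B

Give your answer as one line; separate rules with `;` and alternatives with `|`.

Introduce a nonterminal for each terminal appearing in a rule of length ≥ 2: X1 → d, X2 → a, X3 → b, X4 → c.
Binarize each right-hand side of length ≥ 3 by chaining fresh nonterminals (Y1, Y2, …): affected rules were A → X2 X3 S; A → B X4 X2.

S ::= a | X1 A; A ::= a | X2 Y1 | B Y2; B ::= b | X4 B; X1 ::= d; X2 ::= a; X3 ::= b; X4 ::= c; Y1 ::= X3 S; Y2 ::= X4 X2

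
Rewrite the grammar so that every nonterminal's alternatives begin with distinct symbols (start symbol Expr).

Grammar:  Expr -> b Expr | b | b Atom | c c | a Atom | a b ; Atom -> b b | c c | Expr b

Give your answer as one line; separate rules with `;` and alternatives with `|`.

Expr -> c c | b Expr1 | a Expr2; Atom -> b b | c c | Expr b; Expr1 -> Expr | ε | Atom; Expr2 -> Atom | b

Expr has alternatives sharing prefix 'b': factor to Expr → b Expr1 with Expr1 → Expr | ε | Atom.
Expr has alternatives sharing prefix 'a': factor to Expr → a Expr2 with Expr2 → Atom | b.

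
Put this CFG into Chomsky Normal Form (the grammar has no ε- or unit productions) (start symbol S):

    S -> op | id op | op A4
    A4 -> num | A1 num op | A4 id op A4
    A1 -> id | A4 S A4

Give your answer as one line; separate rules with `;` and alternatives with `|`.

Introduce a nonterminal for each terminal appearing in a rule of length ≥ 2: X1 → id, X2 → op, X3 → num.
Binarize each right-hand side of length ≥ 3 by chaining fresh nonterminals (Y1, Y2, …): affected rules were A4 → A1 X3 X2; A4 → A4 X1 X2 A4; A1 → A4 S A4.

S -> op | X1 X2 | X2 A4; A4 -> num | A1 Y1 | A4 Y2; A1 -> id | A4 Y4; X1 -> id; X2 -> op; X3 -> num; Y1 -> X3 X2; Y2 -> X1 Y3; Y3 -> X2 A4; Y4 -> S A4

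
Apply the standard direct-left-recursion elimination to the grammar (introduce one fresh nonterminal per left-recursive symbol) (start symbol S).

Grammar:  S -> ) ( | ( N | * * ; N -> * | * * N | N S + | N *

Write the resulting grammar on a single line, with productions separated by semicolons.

Directly left-recursive nonterminal: N.
For N: α = {S +, *}, β = {*, * * N}. Rewrite as N → β N' and N' → α N' | ε.

S -> ) ( | ( N | * *; N -> * N' | * * N N'; N' -> S + N' | * N' | ε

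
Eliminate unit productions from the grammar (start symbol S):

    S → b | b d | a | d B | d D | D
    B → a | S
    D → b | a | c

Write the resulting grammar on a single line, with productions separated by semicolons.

S → b | a | c | b d | d B | d D; B → a | b | c | b d | d B | d D; D → b | a | c

Unit pairs: B ⇒* {D, S}; S ⇒* {D}.
For each unit pair (A, B), copy every non-unit production of B to A, then drop all unit productions.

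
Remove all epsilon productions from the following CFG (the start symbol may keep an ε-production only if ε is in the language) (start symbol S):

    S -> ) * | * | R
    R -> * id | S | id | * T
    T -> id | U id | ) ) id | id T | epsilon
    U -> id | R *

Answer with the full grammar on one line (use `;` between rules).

S -> ) * | * | R; R -> * id | S | id | * T | *; T -> id | U id | ) ) id | id T; U -> id | R *

Nullable nonterminals: {T}.
ε ∉ L(G), so no ε-production is kept.
Add the nullable-subset variants: R → * T gives * T | *.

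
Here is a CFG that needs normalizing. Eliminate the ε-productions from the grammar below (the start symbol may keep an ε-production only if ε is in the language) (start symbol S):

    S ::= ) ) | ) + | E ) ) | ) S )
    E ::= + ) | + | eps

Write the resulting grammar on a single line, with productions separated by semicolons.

Nullable nonterminals: {E}.
ε ∉ L(G), so no ε-production is kept.

S ::= ) ) | ) + | E ) ) | ) S ); E ::= + ) | +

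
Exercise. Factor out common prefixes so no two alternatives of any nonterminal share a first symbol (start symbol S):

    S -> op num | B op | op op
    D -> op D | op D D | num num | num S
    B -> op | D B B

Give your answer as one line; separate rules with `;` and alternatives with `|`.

S -> B op | op S'; D -> op D D' | num D''; B -> op | D B B; S' -> num | op; D' -> ε | D; D'' -> num | S

S has alternatives sharing prefix 'op': factor to S → op S' with S' → num | op.
D has alternatives sharing prefix 'op D': factor to D → op D D' with D' → ε | D.
D has alternatives sharing prefix 'num': factor to D → num D'' with D'' → num | S.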